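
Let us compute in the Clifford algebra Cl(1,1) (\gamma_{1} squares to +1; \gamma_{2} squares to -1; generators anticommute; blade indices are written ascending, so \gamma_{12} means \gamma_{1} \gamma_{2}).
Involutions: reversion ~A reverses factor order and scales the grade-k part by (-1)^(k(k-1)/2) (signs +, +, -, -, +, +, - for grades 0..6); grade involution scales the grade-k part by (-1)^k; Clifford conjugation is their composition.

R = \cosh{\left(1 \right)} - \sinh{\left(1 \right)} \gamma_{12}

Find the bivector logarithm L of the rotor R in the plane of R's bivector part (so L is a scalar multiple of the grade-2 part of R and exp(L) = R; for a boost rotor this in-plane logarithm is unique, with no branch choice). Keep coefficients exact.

The scalar part of R is \cosh{\left(1 \right)}, which fixes the rapidity magnitude through cosh (cosh is even, so it cannot fix the sign — the bivector part carries that); dividing the bivector part by sinh of the rapidity gives the plane, and L = rapidity * plane, where the joint sign ambiguity of (rapidity, plane) cancels in the product.
Concretely: cosh(rapidity) = \cosh{\left(1 \right)} gives rapidity = ±1, and since rapidity/sinh(rapidity) is even the sign is immaterial: L = (rapidity/sinh(rapidity)) * <R>_2 = (\frac{1}{\sinh{\left(1 \right)}}) * <R>_2.
Answer: -\gamma_{12}


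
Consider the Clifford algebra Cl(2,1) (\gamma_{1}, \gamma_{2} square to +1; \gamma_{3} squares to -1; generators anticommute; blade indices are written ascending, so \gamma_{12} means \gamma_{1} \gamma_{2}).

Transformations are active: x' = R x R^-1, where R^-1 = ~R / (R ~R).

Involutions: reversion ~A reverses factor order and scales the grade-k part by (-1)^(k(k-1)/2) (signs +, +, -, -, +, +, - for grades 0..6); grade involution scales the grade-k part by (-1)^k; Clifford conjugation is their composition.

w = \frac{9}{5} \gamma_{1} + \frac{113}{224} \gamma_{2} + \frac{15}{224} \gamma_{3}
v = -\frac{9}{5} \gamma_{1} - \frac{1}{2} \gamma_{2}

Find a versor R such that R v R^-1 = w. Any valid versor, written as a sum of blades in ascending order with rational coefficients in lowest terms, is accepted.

Since q(v) = q(w) = \frac{349}{100}, the sum R = v + w = \frac{1}{224} \gamma_{2} + \frac{15}{224} \gamma_{3} does the job whenever invertible.
Answer: \frac{1}{224} \gamma_{2} + \frac{15}{224} \gamma_{3}


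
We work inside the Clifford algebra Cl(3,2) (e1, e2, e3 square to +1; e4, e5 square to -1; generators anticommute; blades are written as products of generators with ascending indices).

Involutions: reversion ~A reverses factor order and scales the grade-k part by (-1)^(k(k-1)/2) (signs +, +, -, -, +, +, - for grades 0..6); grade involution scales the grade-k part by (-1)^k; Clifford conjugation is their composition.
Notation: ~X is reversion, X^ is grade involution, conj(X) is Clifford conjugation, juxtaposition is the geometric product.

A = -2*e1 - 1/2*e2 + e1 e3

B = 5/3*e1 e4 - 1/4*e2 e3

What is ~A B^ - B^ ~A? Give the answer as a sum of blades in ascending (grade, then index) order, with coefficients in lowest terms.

first term: 1/8*e3 - 10/3*e4 - 1/4*e1 e2 + 5/3*e3 e4 + 1/2*e1 e2 e3 + 5/6*e1 e2 e4
second term: -1/8*e3 + 10/3*e4 + 1/4*e1 e2 - 5/3*e3 e4 + 1/2*e1 e2 e3 + 5/6*e1 e2 e4
Answer: 1/4*e3 - 20/3*e4 - 1/2*e1 e2 + 10/3*e3 e4


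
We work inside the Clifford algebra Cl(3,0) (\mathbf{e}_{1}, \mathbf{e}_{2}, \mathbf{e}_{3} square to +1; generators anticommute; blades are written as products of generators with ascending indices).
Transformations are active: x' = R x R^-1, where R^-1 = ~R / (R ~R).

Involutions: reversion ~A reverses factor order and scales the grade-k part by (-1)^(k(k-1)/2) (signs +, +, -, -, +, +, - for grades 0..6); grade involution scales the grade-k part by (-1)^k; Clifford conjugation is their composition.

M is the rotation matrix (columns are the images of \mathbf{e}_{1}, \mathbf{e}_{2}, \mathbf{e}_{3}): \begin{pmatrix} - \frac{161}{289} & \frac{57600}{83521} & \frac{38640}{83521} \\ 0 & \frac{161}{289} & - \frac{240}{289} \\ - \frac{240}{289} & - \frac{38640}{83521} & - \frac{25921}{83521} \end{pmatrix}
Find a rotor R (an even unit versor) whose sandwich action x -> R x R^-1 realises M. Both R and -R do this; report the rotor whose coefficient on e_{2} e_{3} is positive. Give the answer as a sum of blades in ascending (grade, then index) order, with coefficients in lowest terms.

Method: write R = a + b12*e_{1} e_{2} + b13*e_{1} e_{3} + b23*e_{2} e_{3} with a^2 + b12^2 + b13^2 + b23^2 = 1 (so R^-1 = ~R). Expanding the columns R e_j ~R gives tr M = 4a^2 - 1 and, from the antisymmetric part, M21 - M12 = -4a*b12, M13 - M31 = 4a*b13, M32 - M23 = -4a*b23.
Here tr M = -\frac{25921}{83521}, so a^2 = (1 + tr M)/4 = \frac{14400}{83521} and a = ±\frac{120}{289}. Taking a = \frac{120}{289}: M21 - M12 = -\frac{57600}{83521}, M13 - M31 = \frac{108000}{83521}, M32 - M23 = \frac{30720}{83521}, giving b12 = \frac{120}{289}, b13 = \frac{225}{289}, b23 = -\frac{64}{289}, i.e. R = \frac{120}{289} + \frac{120}{289} e_{1} e_{2} + \frac{225}{289} e_{1} e_{3} - \frac{64}{289} e_{2} e_{3}.
Its e_{2} e_{3} coefficient is negative, so report the other preimage -R.
Answer: -\frac{120}{289} - \frac{120}{289} e_{1} e_{2} - \frac{225}{289} e_{1} e_{3} + \frac{64}{289} e_{2} e_{3}. Uniqueness: Spin(3) -> SO(3) maps R and -R to the same rotation of trace -\frac{25921}{83521}; fixing the sign of the e_{2} e_{3} coefficient removes the ambiguity.


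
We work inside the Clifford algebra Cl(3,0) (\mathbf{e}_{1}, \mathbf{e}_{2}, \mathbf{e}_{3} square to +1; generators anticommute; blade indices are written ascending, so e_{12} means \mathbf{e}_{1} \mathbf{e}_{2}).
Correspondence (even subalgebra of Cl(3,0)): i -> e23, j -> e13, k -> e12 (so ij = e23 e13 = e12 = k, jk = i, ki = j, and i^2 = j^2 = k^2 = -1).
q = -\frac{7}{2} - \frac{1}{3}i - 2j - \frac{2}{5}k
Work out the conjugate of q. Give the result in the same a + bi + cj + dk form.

In blades: q = -\frac{7}{2} - \frac{2}{5} e_{12} - 2 e_{13} - \frac{1}{3} e_{23}.
Quaternion conjugation is reversion on the even subalgebra: the scalar is fixed and every grade-2 blade flips sign, giving -\frac{7}{2} + \frac{2}{5} e_{12} + 2 e_{13} + \frac{1}{3} e_{23}; translating back:
Answer: -\frac{7}{2} + \frac{1}{3}i + 2j + \frac{2}{5}k


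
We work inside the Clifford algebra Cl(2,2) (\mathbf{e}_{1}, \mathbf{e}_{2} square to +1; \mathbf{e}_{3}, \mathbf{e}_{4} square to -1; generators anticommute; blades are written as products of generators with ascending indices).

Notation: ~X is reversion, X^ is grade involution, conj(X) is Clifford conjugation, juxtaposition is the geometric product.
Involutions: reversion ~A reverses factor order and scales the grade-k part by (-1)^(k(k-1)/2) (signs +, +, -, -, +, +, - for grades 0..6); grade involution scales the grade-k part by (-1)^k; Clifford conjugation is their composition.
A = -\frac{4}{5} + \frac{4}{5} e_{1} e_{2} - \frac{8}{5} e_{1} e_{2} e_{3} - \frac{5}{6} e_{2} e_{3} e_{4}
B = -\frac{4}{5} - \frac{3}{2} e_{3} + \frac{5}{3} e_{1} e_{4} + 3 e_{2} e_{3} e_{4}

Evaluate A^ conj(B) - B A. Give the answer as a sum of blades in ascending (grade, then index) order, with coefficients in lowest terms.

first term: -\frac{93}{50} - \frac{6}{5} e_{3} - \frac{76}{25} e_{1} e_{2} + \frac{92}{15} e_{1} e_{4} + \frac{31}{12} e_{2} e_{4} - \frac{661}{450} e_{1} e_{2} e_{3} + \frac{12}{5} e_{1} e_{3} e_{4} - \frac{86}{15} e_{2} e_{3} e_{4}
second term: \frac{157}{50} + \frac{6}{5} e_{3} - \frac{76}{25} e_{1} e_{2} + \frac{52}{15} e_{1} e_{4} + \frac{31}{12} e_{2} e_{4} + \frac{661}{450} e_{1} e_{2} e_{3} - \frac{12}{5} e_{1} e_{3} e_{4} + \frac{14}{15} e_{2} e_{3} e_{4}
Answer: -5 - \frac{12}{5} e_{3} + \frac{8}{3} e_{1} e_{4} - \frac{661}{225} e_{1} e_{2} e_{3} + \frac{24}{5} e_{1} e_{3} e_{4} - \frac{20}{3} e_{2} e_{3} e_{4}


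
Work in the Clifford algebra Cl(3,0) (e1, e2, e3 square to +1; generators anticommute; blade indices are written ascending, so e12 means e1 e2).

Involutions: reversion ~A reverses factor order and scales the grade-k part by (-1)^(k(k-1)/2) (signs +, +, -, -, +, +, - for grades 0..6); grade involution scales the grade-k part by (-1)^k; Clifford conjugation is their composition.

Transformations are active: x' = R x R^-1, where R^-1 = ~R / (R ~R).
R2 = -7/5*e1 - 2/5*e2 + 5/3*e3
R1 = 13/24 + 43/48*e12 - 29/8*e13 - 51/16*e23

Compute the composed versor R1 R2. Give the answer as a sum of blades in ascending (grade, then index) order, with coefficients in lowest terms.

Distribute over the terms of R2 (each basis-blade product reordered to ascending indices, repeated generators contracted through their squares):
R1 (-7/5*e1) = -91/120*e1 + 301/240*e2 - 203/40*e3 + 357/80*e123
R1 (-2/5*e2) = -43/120*e1 - 13/60*e2 - 51/40*e3 - 29/20*e123
R1 (5/3*e3) = -145/24*e1 - 85/16*e2 + 65/72*e3 + 215/144*e123
Summing the partial products and collecting blades:
Answer: -859/120*e1 - 171/40*e2 - 1961/360*e3 + 811/180*e123


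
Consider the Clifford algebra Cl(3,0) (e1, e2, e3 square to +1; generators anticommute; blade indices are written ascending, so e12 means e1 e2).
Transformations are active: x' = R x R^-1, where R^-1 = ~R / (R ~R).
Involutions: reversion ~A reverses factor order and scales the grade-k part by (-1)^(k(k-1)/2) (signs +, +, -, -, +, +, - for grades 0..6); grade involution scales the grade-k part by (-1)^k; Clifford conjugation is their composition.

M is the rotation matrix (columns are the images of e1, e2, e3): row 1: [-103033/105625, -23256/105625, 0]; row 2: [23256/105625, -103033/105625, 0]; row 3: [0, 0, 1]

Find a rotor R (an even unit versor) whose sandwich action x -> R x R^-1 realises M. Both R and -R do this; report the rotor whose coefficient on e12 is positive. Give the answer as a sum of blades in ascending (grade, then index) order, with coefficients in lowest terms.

Method: write R = a + b12*e12 + b13*e13 + b23*e23 with a^2 + b12^2 + b13^2 + b23^2 = 1 (so R^-1 = ~R). Expanding the columns R e_j ~R gives tr M = 4a^2 - 1 and, from the antisymmetric part, M21 - M12 = -4a*b12, M13 - M31 = 4a*b13, M32 - M23 = -4a*b23.
Here tr M = -100441/105625, so a^2 = (1 + tr M)/4 = 1296/105625 and a = ±36/325. Taking a = 36/325: M21 - M12 = 46512/105625, M13 - M31 = 0, M32 - M23 = 0, giving b12 = -323/325, b13 = 0, b23 = 0, i.e. R = 36/325 - 323/325*e12.
Its e12 coefficient is negative, so report the other preimage -R.
Answer: -36/325 + 323/325*e12. Sheet selection: the two-to-one cover makes ±R indistinguishable at the matrix level (trace -100441/105625), so uniqueness comes from the required sign on e12.


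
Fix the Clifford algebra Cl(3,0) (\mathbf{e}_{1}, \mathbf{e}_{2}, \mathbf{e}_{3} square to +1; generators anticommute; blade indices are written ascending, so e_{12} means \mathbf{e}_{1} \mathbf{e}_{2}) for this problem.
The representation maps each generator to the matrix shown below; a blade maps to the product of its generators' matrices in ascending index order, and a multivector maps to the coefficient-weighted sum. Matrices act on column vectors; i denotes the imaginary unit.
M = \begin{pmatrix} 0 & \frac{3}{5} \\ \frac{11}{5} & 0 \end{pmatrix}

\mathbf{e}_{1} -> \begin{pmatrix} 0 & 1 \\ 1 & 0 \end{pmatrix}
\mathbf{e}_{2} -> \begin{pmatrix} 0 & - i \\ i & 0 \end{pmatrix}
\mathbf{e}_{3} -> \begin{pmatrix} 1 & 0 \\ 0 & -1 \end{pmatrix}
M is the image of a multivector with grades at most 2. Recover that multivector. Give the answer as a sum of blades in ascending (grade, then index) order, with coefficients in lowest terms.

Method: 1, rho(e_{1}), rho(e_{2}), rho(e_{3}) form a trace-orthogonal basis of the 2x2 complex matrices (tr(X Y) = 2 if X = Y, else 0), so M = m0*1 + m1*rho(e_{1}) + m2*rho(e_{2}) + m3*rho(e_{3}) with m0 = tr(M)/2 = 0, m1 = tr(M rho(e_{1}))/2 = \frac{7}{5}, m2 = tr(M rho(e_{2}))/2 = - \frac{4 i}{5}, m3 = tr(M rho(e_{3}))/2 = 0.
Multiplying table entries, the bivector images are rho(e_{12}) = i*rho(e_{3}), rho(e_{13}) = -i*rho(e_{2}), rho(e_{23}) = i*rho(e_{1}); with real blade coefficients the real parts of m0..m3 are the coefficients of 1, e_{1}, e_{2}, e_{3} and the imaginary parts give the bivectors (e_{23}: Im m1, e_{13}: -Im m2, e_{12}: Im m3).
Answer: \frac{7}{5} e_{1} + \frac{4}{5} e_{13}


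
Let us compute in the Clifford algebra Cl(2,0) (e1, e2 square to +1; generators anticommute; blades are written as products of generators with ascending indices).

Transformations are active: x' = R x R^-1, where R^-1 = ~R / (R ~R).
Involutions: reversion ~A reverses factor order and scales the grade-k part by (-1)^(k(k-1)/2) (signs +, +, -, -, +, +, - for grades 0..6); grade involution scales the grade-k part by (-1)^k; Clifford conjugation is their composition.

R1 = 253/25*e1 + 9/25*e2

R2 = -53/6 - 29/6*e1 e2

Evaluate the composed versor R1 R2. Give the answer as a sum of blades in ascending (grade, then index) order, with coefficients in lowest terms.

Distribute over the terms of R1 (each basis-blade product reordered to ascending indices, repeated generators contracted through their squares):
(253/25*e1) R2 = -13409/150*e1 - 7337/150*e2
(9/25*e2) R2 = 87/50*e1 - 159/50*e2
Summing the partial products and collecting blades:
Answer: -6574/75*e1 - 3907/75*e2


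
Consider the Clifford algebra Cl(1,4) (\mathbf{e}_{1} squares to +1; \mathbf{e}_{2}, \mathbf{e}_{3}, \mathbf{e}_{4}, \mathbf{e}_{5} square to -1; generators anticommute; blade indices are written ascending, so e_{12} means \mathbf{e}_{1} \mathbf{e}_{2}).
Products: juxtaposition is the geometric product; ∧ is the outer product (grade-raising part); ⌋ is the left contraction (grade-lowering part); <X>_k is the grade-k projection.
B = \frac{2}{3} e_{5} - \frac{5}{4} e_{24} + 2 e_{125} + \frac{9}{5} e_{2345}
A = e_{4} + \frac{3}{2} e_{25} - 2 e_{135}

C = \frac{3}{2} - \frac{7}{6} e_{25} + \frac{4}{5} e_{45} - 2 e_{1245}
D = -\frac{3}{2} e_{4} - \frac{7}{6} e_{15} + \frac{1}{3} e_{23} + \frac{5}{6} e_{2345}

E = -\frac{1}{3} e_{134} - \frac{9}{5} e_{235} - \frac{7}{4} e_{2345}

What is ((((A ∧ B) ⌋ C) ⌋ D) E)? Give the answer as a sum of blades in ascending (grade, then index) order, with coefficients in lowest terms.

step 1: \frac{2}{3} e_{45} + 2 e_{1245} - \frac{5}{2} e_{12345}
step 2: \frac{52}{15} + \frac{4}{3} e_{12}
step 3: -\frac{26}{5} e_{4} - \frac{182}{45} e_{15} + \frac{52}{45} e_{23} + \frac{26}{9} e_{2345}
step 4: -\frac{91}{18} - \frac{26}{5} e_{4} + \frac{52}{25} e_{5} - \frac{26}{15} e_{13} + \frac{91}{45} e_{45} - \frac{182}{25} e_{123} + \frac{52}{135} e_{124} + \frac{26}{27} e_{125} - \frac{91}{10} e_{235} - \frac{182}{135} e_{345} + \frac{637}{90} e_{1234} + \frac{234}{25} e_{2345}
Answer: -\frac{91}{18} - \frac{26}{5} e_{4} + \frac{52}{25} e_{5} - \frac{26}{15} e_{13} + \frac{91}{45} e_{45} - \frac{182}{25} e_{123} + \frac{52}{135} e_{124} + \frac{26}{27} e_{125} - \frac{91}{10} e_{235} - \frac{182}{135} e_{345} + \frac{637}{90} e_{1234} + \frac{234}{25} e_{2345}


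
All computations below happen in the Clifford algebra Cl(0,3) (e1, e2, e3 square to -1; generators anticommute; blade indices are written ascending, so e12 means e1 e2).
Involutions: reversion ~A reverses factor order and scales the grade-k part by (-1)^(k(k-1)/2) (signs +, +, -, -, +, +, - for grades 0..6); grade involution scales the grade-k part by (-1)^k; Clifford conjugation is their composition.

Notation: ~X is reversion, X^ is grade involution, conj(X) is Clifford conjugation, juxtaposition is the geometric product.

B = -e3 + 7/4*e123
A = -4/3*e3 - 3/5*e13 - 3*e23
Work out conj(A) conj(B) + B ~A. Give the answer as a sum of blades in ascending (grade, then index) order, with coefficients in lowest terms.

first term: -4/3 - 117/20*e1 - 39/20*e2 - 7/3*e12
second term: -4/3 - 117/20*e1 - 39/20*e2 + 7/3*e12
Answer: -8/3 - 117/10*e1 - 39/10*e2


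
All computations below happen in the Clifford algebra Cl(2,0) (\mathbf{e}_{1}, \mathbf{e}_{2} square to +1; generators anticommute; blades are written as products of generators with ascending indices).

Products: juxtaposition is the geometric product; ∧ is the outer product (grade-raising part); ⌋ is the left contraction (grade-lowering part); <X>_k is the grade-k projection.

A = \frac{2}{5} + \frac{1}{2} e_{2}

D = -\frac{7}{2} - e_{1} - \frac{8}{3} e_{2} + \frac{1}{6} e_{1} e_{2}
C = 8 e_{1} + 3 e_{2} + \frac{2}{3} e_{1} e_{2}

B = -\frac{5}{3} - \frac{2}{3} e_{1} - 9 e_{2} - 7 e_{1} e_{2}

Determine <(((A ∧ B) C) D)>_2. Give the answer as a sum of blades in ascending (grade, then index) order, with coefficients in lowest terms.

step 1: -\frac{2}{3} - \frac{4}{15} e_{1} - \frac{133}{30} e_{2} - \frac{37}{15} e_{1} e_{2}
step 2: -\frac{1241}{90} - \frac{88}{9} e_{1} + \frac{158}{9} e_{2} + \frac{308}{9} e_{1} e_{2}
step 3: \frac{2981}{540} - \frac{12467}{270} e_{1} + \frac{1069}{135} e_{2} - \frac{42361}{540} e_{1} e_{2}
step 4: -\frac{42361}{540} e_{1} e_{2}
Answer: -\frac{42361}{540} e_{1} e_{2}


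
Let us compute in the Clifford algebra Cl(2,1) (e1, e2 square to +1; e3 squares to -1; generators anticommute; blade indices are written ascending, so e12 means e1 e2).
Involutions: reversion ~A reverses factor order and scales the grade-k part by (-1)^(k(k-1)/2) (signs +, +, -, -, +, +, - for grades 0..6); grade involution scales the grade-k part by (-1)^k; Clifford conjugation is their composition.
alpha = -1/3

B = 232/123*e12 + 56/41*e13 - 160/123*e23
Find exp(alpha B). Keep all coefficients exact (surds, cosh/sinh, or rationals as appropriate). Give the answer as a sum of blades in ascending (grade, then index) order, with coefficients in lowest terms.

B^2 term by term: the squares give (232/123)^2*(e12)^2 + (56/41)^2*(e13)^2 + (-160/123)^2*(e23)^2 = 53824/15129*(-1) + 3136/1681*(+1) + 25600/15129*(+1) = 0 (each basis 2-blade squares to minus the product of its generators' squares); cross terms between blades sharing an index anticommute and cancel. So B^2 = 0.
B^2 = 0, so the series closes: exp(alpha B) = 1 + alpha B (parabolic case).
Answer: 1 - 232/369*e12 - 56/123*e13 + 160/369*e23


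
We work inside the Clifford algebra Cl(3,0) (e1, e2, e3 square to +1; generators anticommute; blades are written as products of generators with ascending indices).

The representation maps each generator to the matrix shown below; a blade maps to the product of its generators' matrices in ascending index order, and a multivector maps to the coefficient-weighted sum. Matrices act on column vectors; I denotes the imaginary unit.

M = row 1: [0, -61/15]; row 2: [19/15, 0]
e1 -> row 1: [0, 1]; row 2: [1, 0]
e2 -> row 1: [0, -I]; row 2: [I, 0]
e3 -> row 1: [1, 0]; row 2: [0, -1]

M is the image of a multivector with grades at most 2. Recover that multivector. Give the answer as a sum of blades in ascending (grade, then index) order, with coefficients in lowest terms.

Method: 1, rho(e1), rho(e2), rho(e3) form a trace-orthogonal basis of the 2x2 complex matrices (tr(X Y) = 2 if X = Y, else 0), so M = m0*1 + m1*rho(e1) + m2*rho(e2) + m3*rho(e3) with m0 = tr(M)/2 = 0, m1 = tr(M rho(e1))/2 = -7/5, m2 = tr(M rho(e2))/2 = -8*I/3, m3 = tr(M rho(e3))/2 = 0.
Multiplying table entries, the bivector images are rho(e1 e2) = I*rho(e3), rho(e1 e3) = -I*rho(e2), rho(e2 e3) = I*rho(e1); with real blade coefficients the real parts of m0..m3 are the coefficients of 1, e1, e2, e3 and the imaginary parts give the bivectors (e2 e3: Im m1, e1 e3: -Im m2, e1 e2: Im m3).
Answer: -7/5*e1 + 8/3*e1 e3


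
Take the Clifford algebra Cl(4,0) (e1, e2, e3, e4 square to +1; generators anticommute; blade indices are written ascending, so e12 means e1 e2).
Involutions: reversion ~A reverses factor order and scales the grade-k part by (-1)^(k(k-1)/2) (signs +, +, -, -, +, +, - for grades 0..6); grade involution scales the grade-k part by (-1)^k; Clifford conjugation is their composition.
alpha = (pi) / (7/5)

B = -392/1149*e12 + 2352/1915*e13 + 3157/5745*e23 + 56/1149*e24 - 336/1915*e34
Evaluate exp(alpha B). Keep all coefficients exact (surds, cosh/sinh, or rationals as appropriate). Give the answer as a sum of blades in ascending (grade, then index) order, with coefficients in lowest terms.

B^2 term by term: the squares give (-392/1149)^2*(e12)^2 + (2352/1915)^2*(e13)^2 + (3157/5745)^2*(e23)^2 + (56/1149)^2*(e24)^2 + (-336/1915)^2*(e34)^2 = 153664/1320201*(-1) + 5531904/3667225*(-1) + 9966649/33005025*(-1) + 3136/1320201*(-1) + 112896/3667225*(-1) = -49/25 (each basis 2-blade squares to minus the product of its generators' squares); cross terms between blades sharing an index anticommute and cancel; the commuting (index-disjoint) pairs give grade-4 terms 2*c*c'*(blade product), which cancel blade by blade — e1234: 87808/733445 - 87808/733445 = 0 — confirming B is simple. So B^2 = -49/25.
B^2 = -49/25 — B^2 < 0, so the exponential closes trigonometrically: l = 7/5, alpha*l = pi, so exp(alpha B) = cos(pi) + (sin(pi)/(7/5))*B = -1 + (0)*B.
Answer: -1


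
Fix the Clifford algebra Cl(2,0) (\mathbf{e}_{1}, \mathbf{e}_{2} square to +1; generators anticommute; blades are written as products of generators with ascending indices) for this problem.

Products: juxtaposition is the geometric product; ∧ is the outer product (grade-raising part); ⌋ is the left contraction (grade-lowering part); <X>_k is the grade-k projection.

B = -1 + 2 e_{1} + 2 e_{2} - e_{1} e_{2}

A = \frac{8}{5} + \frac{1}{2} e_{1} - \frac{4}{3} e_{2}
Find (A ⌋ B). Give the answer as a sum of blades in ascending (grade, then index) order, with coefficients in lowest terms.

step 1: -\frac{49}{15} + \frac{28}{15} e_{1} + \frac{27}{10} e_{2} - \frac{8}{5} e_{1} e_{2}
Answer: -\frac{49}{15} + \frac{28}{15} e_{1} + \frac{27}{10} e_{2} - \frac{8}{5} e_{1} e_{2}


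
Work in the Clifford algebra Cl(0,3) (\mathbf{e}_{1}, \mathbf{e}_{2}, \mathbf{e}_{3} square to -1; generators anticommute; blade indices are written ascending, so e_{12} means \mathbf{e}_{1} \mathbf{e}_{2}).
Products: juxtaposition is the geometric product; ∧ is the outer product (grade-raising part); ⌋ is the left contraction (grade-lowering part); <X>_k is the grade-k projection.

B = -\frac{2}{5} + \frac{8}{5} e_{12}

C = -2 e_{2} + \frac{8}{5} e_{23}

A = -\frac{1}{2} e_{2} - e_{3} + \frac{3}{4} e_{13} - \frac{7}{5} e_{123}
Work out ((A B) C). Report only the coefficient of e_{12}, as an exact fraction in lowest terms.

step 1: -\frac{4}{5} e_{1} + \frac{1}{5} e_{2} + \frac{66}{25} e_{3} - \frac{3}{10} e_{13} - \frac{6}{5} e_{23} - \frac{26}{25} e_{123}
step 2: \frac{58}{25} + \frac{208}{125} e_{1} + \frac{528}{125} e_{2} + \frac{52}{25} e_{3} + \frac{28}{25} e_{12} + \frac{52}{25} e_{13} + \frac{132}{25} e_{23} - \frac{47}{25} e_{123}
Answer: \frac{28}{25}


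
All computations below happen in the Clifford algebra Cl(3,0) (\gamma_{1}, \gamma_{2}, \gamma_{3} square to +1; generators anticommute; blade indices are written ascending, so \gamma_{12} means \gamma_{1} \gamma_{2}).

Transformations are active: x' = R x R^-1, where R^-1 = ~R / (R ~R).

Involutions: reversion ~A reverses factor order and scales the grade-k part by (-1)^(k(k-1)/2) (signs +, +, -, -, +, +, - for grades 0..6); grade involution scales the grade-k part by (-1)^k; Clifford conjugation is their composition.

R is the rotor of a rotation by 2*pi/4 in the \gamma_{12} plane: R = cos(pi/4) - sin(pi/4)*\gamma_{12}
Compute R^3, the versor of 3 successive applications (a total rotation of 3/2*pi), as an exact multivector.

Because a rotor carries half the rotation angle, composing 3 copies of this \gamma_{12}-plane rotor multiplies the phase: 3*(pi/4) = \frac{3 \pi}{4}, hence R^3 = cos(\frac{3 \pi}{4}) - sin(\frac{3 \pi}{4})*\gamma_{12}.
cos(\frac{3 \pi}{4}) = - \frac{\sqrt{2}}{2} and sin(\frac{3 \pi}{4}) = \frac{\sqrt{2}}{2}, so R^3 = - \frac{\sqrt{2}}{2} - \frac{\sqrt{2}}{2} \gamma_{12}. The net rotation is 3/2*pi; the rotor keeps the half-angle phase exactly.
Answer: - \frac{\sqrt{2}}{2} - \frac{\sqrt{2}}{2} \gamma_{12}


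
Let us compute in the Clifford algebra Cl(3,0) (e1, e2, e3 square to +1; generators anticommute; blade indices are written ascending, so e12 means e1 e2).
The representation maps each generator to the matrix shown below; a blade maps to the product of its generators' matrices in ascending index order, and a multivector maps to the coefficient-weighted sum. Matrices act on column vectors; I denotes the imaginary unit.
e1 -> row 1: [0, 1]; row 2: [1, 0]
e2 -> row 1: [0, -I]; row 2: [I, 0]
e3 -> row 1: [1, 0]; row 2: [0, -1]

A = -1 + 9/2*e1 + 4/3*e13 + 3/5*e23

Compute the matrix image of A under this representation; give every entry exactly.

Bivector images (products of the table entries): rho(e13) = rho(e1)rho(e3) = row 1: [0, -1]; row 2: [1, 0]; rho(e23) = rho(e2)rho(e3) = row 1: [0, I]; row 2: [I, 0].
M = (-1)*1 + (9/2)*rho(e1) + (4/3)*rho(e13) + (3/5)*rho(e23), summed entrywise (1 is the identity matrix):
Answer: row 1: [-1, 19/6 + 3*I/5]; row 2: [35/6 + 3*I/5, -1]


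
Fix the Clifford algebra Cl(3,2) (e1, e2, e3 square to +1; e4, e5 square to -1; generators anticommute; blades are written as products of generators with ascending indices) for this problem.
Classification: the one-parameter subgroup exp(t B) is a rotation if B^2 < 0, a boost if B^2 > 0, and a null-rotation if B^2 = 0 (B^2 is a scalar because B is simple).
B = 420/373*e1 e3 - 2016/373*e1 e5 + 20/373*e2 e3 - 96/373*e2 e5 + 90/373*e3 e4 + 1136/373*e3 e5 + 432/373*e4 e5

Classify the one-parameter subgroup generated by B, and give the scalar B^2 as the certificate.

B^2 term by term: the squares give (420/373)^2*(e1 e3)^2 + (-2016/373)^2*(e1 e5)^2 + (20/373)^2*(e2 e3)^2 + (-96/373)^2*(e2 e5)^2 + (90/373)^2*(e3 e4)^2 + (1136/373)^2*(e3 e5)^2 + (432/373)^2*(e4 e5)^2 = 176400/139129*(-1) + 4064256/139129*(+1) + 400/139129*(-1) + 9216/139129*(+1) + 8100/139129*(+1) + 1290496/139129*(+1) + 186624/139129*(-1) = 36 (each basis 2-blade squares to minus the product of its generators' squares); cross terms between blades sharing an index anticommute and cancel; the commuting (index-disjoint) pairs give grade-4 terms 2*c*c'*(blade product), which cancel blade by blade — e1 e2 e3 e5: 80640/139129 - 80640/139129 = 0; e1 e3 e4 e5: 362880/139129 - 362880/139129 = 0; e2 e3 e4 e5: 17280/139129 - 17280/139129 = 0 — confirming B is simple. So B^2 = 36.
Answer: boost, certificate B^2 = 36. Check the certificate: B^2 = 36, and that sign is decisive whatever form B takes.


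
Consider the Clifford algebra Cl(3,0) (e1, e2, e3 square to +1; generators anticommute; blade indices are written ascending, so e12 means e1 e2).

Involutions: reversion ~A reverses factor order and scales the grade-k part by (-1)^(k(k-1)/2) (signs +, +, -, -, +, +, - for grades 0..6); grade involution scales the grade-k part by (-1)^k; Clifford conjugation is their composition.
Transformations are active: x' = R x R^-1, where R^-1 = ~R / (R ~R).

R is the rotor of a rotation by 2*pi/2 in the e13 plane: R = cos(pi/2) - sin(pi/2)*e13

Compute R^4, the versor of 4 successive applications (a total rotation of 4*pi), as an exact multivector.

Half-angle bookkeeping: 4 applications in e13 add up to rotor phase 4*pi/2 = 2*pi, so R^4 = cos(2*pi) - sin(2*pi)*e13.
cos(2*pi) = 1 and sin(2*pi) = 0, so R^4 = 1. The total rotation 4*pi is 2 full turns, so every vector returns to itself, yet the rotor is +1, back on the identity sheet (an even number of 2*pi turns).
Answer: 1


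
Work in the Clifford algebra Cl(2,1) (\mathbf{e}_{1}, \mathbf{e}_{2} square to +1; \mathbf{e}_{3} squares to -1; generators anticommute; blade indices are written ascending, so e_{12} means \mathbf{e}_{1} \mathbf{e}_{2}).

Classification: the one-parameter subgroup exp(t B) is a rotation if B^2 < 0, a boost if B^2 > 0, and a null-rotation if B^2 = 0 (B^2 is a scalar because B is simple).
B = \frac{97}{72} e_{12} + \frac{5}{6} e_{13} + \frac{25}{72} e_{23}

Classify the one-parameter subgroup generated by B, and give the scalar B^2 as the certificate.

B^2 term by term: the squares give (\frac{97}{72})^2*(e_{12})^2 + (\frac{5}{6})^2*(e_{13})^2 + (\frac{25}{72})^2*(e_{23})^2 = \frac{9409}{5184}*(-1) + \frac{25}{36}*(+1) + \frac{625}{5184}*(+1) = -1 (each basis 2-blade squares to minus the product of its generators' squares); cross terms between blades sharing an index anticommute and cancel. So B^2 = -1.
Answer: rotation, certificate B^2 = -1. One invariant decides it: the square -1 survives every conjugation, and its sign is exactly the classification.


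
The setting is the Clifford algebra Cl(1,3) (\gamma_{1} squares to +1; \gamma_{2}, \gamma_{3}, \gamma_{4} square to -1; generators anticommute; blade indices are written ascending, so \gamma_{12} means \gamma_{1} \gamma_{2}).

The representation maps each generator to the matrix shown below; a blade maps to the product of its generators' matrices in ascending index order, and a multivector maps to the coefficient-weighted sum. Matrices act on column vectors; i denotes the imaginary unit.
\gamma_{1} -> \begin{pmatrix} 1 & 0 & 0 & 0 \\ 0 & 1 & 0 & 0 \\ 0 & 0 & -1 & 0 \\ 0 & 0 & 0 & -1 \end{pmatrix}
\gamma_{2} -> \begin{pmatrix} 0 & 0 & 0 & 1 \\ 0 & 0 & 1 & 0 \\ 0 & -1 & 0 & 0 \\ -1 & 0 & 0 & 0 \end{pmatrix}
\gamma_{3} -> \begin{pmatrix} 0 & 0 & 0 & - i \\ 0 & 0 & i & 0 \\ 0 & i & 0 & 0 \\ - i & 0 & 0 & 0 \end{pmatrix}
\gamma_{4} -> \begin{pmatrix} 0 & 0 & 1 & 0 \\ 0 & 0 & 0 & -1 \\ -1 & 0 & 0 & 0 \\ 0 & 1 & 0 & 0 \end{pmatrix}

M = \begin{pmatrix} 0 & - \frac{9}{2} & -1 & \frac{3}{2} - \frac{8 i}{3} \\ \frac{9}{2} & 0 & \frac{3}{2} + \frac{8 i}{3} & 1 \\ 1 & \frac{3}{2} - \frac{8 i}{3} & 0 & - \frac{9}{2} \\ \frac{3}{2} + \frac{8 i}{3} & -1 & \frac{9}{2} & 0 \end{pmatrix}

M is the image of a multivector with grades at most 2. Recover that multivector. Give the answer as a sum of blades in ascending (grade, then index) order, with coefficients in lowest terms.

Method: the blade images are trace-orthogonal — tr(rho(e_A) rho(e_B)^-1) = 4 if A = B and 0 otherwise — and rho(e_A)^-1 = (e_A)^2 * rho(e_A) with (e_A)^2 = +1 or -1, so the coefficient of e_A in the preimage is (e_A)^2 * tr(M rho(e_A))/4.
Nonzero projections over blades of grade <= 2: \gamma_{4}: (\gamma_{4})^2 = -1, tr(M rho(\gamma_{4})) = 4, coefficient -1; \gamma_{12}: (\gamma_{12})^2 = +1, tr(M rho(\gamma_{12})) = 6, coefficient \frac{3}{2}; \gamma_{13}: (\gamma_{13})^2 = +1, tr(M rho(\gamma_{13})) = \frac{32}{3}, coefficient \frac{8}{3}; \gamma_{24}: (\gamma_{24})^2 = -1, tr(M rho(\gamma_{24})) = 18, coefficient -\frac{9}{2}. Every other blade of grade <= 2 projects to 0.
Answer: -\gamma_{4} + \frac{3}{2} \gamma_{12} + \frac{8}{3} \gamma_{13} - \frac{9}{2} \gamma_{24}


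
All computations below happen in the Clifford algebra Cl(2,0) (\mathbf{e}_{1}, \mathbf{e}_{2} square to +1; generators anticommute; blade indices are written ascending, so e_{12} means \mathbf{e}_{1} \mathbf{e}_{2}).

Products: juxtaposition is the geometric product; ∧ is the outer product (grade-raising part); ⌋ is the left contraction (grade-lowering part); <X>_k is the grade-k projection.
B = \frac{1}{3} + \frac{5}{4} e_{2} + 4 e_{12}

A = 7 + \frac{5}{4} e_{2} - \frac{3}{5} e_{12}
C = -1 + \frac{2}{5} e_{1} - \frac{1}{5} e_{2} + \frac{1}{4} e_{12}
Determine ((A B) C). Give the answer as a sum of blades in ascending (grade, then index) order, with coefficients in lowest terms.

step 1: \frac{1511}{240} - \frac{23}{4} e_{1} + \frac{55}{6} e_{2} + \frac{139}{5} e_{12}
step 2: -\frac{4171}{240} + \frac{5}{12} e_{1} - \frac{1379}{60} e_{2} - \frac{27593}{960} e_{12}
Answer: -\frac{4171}{240} + \frac{5}{12} e_{1} - \frac{1379}{60} e_{2} - \frac{27593}{960} e_{12}


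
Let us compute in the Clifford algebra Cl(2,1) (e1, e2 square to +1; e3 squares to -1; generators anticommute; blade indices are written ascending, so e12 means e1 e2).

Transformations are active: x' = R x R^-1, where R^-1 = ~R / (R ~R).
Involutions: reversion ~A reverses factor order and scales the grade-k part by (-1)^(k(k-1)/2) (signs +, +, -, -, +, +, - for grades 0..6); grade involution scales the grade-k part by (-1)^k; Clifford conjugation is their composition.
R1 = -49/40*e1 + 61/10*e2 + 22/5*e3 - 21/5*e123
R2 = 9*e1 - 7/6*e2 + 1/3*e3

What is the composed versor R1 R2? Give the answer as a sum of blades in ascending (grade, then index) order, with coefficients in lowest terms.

Distribute over the terms of R2 (each basis-blade product reordered to ascending indices, repeated generators contracted through their squares):
R1 (9*e1) = -441/40 - 549/10*e12 - 198/5*e13 - 189/5*e23
R1 (-7/6*e2) = -427/60 + 343/240*e12 - 49/10*e13 + 77/15*e23
R1 (1/3*e3) = -22/15 + 7/5*e12 - 49/120*e13 + 61/30*e23
Summing the partial products and collecting blades:
Answer: -2353/120 - 12497/240*e12 - 5389/120*e13 - 919/30*e23


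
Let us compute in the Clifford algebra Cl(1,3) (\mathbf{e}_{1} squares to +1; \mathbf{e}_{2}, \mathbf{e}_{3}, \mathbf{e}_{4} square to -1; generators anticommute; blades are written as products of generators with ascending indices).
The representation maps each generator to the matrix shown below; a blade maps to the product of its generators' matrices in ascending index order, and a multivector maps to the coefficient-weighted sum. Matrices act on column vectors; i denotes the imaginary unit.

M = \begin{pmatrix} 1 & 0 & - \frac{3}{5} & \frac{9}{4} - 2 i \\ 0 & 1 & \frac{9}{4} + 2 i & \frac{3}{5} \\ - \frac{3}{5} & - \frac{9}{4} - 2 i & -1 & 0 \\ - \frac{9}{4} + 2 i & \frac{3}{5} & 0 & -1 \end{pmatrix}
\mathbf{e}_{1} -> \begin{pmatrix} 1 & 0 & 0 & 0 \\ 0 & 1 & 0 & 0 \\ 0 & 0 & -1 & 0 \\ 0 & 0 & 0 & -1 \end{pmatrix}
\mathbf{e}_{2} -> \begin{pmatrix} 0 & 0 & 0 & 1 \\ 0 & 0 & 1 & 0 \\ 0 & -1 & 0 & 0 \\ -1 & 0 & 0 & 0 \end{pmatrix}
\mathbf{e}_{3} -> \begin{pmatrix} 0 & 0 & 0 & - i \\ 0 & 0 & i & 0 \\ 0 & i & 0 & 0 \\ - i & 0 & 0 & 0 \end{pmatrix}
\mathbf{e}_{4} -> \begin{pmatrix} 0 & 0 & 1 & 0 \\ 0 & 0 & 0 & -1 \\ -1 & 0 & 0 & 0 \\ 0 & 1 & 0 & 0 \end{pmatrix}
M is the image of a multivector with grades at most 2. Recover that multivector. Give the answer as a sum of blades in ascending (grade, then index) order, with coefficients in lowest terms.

Method: the blade images are trace-orthogonal — tr(rho(e_A) rho(e_B)^-1) = 4 if A = B and 0 otherwise — and rho(e_A)^-1 = (e_A)^2 * rho(e_A) with (e_A)^2 = +1 or -1, so the coefficient of e_A in the preimage is (e_A)^2 * tr(M rho(e_A))/4.
Nonzero projections over blades of grade <= 2: e_{1}: (e_{1})^2 = +1, tr(M rho(e_{1})) = 4, coefficient 1; e_{2}: (e_{2})^2 = -1, tr(M rho(e_{2})) = -9, coefficient \frac{9}{4}; e_{1} e_{3}: (e_{1} e_{3})^2 = +1, tr(M rho(e_{1} e_{3})) = 8, coefficient 2; e_{1} e_{4}: (e_{1} e_{4})^2 = +1, tr(M rho(e_{1} e_{4})) = - \frac{12}{5}, coefficient -\frac{3}{5}. Every other blade of grade <= 2 projects to 0.
Answer: e_{1} + \frac{9}{4} e_{2} + 2 e_{1} e_{3} - \frac{3}{5} e_{1} e_{4}


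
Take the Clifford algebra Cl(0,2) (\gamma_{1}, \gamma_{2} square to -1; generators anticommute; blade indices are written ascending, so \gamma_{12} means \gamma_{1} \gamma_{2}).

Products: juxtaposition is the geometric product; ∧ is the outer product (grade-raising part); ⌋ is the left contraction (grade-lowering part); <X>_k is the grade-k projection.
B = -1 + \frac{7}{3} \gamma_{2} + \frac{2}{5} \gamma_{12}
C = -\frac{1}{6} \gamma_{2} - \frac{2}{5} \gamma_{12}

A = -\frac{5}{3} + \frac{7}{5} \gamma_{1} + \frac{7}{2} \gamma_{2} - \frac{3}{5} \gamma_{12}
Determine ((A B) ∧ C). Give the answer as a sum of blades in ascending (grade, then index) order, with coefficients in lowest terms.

step 1: -\frac{313}{50} + \frac{7}{5} \gamma_{1} - \frac{3577}{450} \gamma_{2} + \frac{16}{5} \gamma_{12}
step 2: \frac{313}{300} \gamma_{2} + \frac{1703}{750} \gamma_{12}
Answer: \frac{313}{300} \gamma_{2} + \frac{1703}{750} \gamma_{12}


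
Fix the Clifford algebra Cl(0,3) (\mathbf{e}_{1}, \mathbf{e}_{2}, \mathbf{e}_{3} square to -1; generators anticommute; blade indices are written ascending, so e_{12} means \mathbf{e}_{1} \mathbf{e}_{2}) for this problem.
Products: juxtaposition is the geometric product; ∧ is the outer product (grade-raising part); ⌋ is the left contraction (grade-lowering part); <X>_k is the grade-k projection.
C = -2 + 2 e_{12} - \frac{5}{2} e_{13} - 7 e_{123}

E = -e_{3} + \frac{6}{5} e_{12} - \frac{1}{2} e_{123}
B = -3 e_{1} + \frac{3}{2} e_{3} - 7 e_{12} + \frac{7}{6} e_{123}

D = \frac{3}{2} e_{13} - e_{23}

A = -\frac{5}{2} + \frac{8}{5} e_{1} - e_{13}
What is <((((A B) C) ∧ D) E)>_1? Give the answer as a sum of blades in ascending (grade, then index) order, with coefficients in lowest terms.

step 1: \frac{24}{5} + 9 e_{1} + \frac{301}{30} e_{2} - \frac{3}{4} e_{3} + \frac{35}{2} e_{12} + \frac{12}{5} e_{13} - \frac{133}{15} e_{23} - \frac{35}{12} e_{123}
step 2: -\frac{1091}{60} - \frac{465}{8} e_{1} - \frac{1903}{40} e_{2} + \frac{457}{3} e_{3} - \frac{3169}{60} e_{12} - \frac{3143}{30} e_{13} + \frac{1931}{60} e_{23} - \frac{251}{60} e_{123}
step 3: -\frac{1091}{40} e_{13} + \frac{1091}{60} e_{23} + \frac{10359}{80} e_{123}
step 4: -\frac{10359}{160} - \frac{1091}{60} e_{1} + \frac{7637}{240} e_{2} - \frac{31077}{200} e_{3} + \frac{10359}{80} e_{12} + \frac{1091}{50} e_{13} + \frac{3273}{100} e_{23}
step 5: -\frac{1091}{60} e_{1} + \frac{7637}{240} e_{2} - \frac{31077}{200} e_{3}
Answer: -\frac{1091}{60} e_{1} + \frac{7637}{240} e_{2} - \frac{31077}{200} e_{3}


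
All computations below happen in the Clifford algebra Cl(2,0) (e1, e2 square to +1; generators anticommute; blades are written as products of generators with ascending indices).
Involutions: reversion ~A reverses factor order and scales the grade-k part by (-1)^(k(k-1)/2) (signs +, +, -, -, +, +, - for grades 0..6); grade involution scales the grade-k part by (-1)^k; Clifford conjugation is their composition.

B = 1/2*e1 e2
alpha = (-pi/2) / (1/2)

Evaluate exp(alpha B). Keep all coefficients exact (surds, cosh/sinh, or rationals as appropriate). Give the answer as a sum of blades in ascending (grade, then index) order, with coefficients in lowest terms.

B^2 = (1/2)^2*(e1 e2)^2 = 1/4*(-1) = -1/4 (a basis 2-blade squares to minus the product of its generators' squares).
B^2 = -1/4 — the negative square puts this in the circular regime; l = 1/2, alpha*l = -pi/2, so exp(alpha B) = cos(-pi/2) + (sin(-pi/2)/(1/2))*B = 0 + (-2)*B.
Answer: -e1 e2


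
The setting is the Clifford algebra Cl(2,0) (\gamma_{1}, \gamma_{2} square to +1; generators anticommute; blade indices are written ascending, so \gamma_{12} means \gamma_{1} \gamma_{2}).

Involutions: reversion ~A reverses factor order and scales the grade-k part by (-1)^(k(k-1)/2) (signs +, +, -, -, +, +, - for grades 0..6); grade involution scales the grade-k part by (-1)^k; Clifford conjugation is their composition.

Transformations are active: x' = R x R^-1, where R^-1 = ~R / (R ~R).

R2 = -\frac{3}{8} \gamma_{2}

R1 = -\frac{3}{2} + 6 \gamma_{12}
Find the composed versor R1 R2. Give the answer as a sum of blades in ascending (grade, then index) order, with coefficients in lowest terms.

Distribute over the terms of R2 (each basis-blade product reordered to ascending indices, repeated generators contracted through their squares):
R1 (-\frac{3}{8} \gamma_{2}) = -\frac{9}{4} \gamma_{1} + \frac{9}{16} \gamma_{2}
Answer: -\frac{9}{4} \gamma_{1} + \frac{9}{16} \gamma_{2}


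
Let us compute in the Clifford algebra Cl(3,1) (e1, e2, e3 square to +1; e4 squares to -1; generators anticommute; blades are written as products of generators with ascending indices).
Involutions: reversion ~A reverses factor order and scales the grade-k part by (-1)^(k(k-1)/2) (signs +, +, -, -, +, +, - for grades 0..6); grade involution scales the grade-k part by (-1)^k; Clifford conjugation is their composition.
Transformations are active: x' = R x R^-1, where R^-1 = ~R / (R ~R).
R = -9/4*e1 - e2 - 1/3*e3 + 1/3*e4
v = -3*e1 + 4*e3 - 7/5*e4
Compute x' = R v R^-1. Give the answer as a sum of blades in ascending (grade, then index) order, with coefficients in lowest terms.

~R = -9/4*e1 - e2 - 1/3*e3 + 1/3*e4, and R ~R = 97/16, so R^-1 = ~R / (97/16).
R v = 353/60 - 3*e1 e2 - 10*e1 e3 + 83/20*e1 e4 - 4*e2 e3 + 7/5*e2 e4 - 13/15*e3 e4
Answer: -663/485*e1 - 2824/1455*e2 - 20284/4365*e3 + 1787/873*e4


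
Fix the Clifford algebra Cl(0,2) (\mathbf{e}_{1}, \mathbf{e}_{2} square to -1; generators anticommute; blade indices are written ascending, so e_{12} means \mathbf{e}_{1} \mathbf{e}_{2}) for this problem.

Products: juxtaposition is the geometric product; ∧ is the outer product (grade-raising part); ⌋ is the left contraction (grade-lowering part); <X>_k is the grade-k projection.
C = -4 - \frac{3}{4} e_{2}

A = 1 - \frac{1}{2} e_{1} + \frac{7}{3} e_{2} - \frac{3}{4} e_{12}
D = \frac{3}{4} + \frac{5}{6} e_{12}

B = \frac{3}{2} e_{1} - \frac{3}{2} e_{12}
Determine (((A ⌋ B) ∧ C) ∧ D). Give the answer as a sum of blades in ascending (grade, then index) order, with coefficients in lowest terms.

step 1: -\frac{3}{8} - 2 e_{1} - \frac{3}{4} e_{2} - \frac{3}{2} e_{12}
step 2: \frac{3}{2} + 8 e_{1} + \frac{105}{32} e_{2} + \frac{15}{2} e_{12}
step 3: \frac{9}{8} + 6 e_{1} + \frac{315}{128} e_{2} + \frac{55}{8} e_{12}
Answer: \frac{9}{8} + 6 e_{1} + \frac{315}{128} e_{2} + \frac{55}{8} e_{12}
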